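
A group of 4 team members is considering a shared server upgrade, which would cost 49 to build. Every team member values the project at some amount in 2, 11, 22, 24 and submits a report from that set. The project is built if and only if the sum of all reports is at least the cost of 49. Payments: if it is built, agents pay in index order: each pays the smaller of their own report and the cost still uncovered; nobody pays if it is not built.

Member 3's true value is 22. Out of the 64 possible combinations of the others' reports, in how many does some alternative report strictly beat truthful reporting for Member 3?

33

Others report (2, 22, 22): truth gives 0; report 11 gives 11 > 0. Violating.
Others report (2, 22, 24): truth gives 0; report 2 gives 20 > 0. Violating.
Others report (2, 24, 22): truth gives 0; report 2 gives 20 > 0. Violating.
Others report (2, 24, 24): truth gives 0; report 2 gives 20 > 0. Violating.
Others report (2, 2, 2): truth gives 0; no alternative beats it.
Others report (2, 2, 11): truth gives 0; no alternative beats it.
(Checking all 64 profiles: 33 have a profitable deviation, 31 do not.)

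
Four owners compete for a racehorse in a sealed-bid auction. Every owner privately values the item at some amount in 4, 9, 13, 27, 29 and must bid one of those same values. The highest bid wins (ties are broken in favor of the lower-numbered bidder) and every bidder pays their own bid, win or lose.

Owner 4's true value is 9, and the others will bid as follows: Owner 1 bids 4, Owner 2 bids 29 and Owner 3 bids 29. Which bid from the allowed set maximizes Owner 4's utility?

4

Bid 4: loses but pays 4, utility -4.
Bid 9: loses but pays 9, utility -9.
Bid 13: loses but pays 13, utility -13.
Bid 27: loses but pays 27, utility -27.
Bid 29: loses but pays 29, utility -29.
The best choice is 4 with utility -4.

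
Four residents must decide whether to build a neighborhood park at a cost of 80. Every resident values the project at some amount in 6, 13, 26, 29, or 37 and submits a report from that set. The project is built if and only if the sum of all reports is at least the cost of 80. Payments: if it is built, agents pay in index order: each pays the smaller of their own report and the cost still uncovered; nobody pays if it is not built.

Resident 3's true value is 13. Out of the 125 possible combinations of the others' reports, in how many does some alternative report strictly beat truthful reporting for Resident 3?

Others report (6, 37, 37): truth gives 0; report 6 gives 7 > 0. Violating.
Others report (13, 26, 37): truth gives 0; report 6 gives 7 > 0. Violating.
Others report (13, 29, 37): truth gives 0; report 6 gives 7 > 0. Violating.
Others report (13, 37, 26): truth gives 0; report 6 gives 7 > 0. Violating.
Others report (6, 6, 6): truth gives 0; no alternative beats it.
Others report (6, 6, 13): truth gives 0; no alternative beats it.
(Checking all 125 profiles: 40 have a profitable deviation, 85 do not.)

40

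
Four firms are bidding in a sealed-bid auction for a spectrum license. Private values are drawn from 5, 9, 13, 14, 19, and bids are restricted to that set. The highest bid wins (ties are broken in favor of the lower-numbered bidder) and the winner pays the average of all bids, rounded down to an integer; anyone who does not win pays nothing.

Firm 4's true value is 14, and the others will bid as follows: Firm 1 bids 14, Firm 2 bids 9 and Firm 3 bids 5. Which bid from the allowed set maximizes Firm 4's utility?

19

Bid 5: loses, pays 0, utility 0.
Bid 9: loses, pays 0, utility 0.
Bid 13: loses, pays 0, utility 0.
Bid 14: loses, pays 0, utility 0.
Bid 19: wins, pays 11, utility 14 - 11 = 3.
The best choice is 19 with utility 3.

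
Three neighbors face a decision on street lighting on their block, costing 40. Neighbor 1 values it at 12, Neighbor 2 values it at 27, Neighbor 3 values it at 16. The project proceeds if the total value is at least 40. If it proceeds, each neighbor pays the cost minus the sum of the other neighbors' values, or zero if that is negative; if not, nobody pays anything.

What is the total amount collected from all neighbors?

13

Total value 55 ≥ cost 40, so it is built.
Neighbor 1: others sum to 43; max(0, 40 - 43) = 0.
Neighbor 2: others sum to 28; max(0, 40 - 28) = 12.
Neighbor 3: others sum to 39; max(0, 40 - 39) = 1.
Total collected = 0 + 12 + 1 = 13.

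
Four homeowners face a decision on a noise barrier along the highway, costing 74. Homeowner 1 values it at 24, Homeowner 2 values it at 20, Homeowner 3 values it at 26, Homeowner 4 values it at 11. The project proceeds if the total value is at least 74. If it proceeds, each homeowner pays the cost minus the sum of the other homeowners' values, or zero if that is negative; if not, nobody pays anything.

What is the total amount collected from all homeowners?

53

Total value 81 ≥ cost 74, so it is built.
Homeowner 1: others sum to 57; max(0, 74 - 57) = 17.
Homeowner 2: others sum to 61; max(0, 74 - 61) = 13.
Homeowner 3: others sum to 55; max(0, 74 - 55) = 19.
Homeowner 4: others sum to 70; max(0, 74 - 70) = 4.
Total collected = 17 + 13 + 19 + 4 = 53.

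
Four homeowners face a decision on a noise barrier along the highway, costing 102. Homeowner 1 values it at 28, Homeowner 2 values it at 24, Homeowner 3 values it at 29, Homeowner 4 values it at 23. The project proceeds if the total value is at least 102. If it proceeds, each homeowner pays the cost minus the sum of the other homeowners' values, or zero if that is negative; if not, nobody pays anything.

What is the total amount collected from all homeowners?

96

Total value 104 ≥ cost 102, so it is built.
Homeowner 1: others sum to 76; max(0, 102 - 76) = 26.
Homeowner 2: others sum to 80; max(0, 102 - 80) = 22.
Homeowner 3: others sum to 75; max(0, 102 - 75) = 27.
Homeowner 4: others sum to 81; max(0, 102 - 81) = 21.
Total collected = 26 + 22 + 27 + 21 = 96.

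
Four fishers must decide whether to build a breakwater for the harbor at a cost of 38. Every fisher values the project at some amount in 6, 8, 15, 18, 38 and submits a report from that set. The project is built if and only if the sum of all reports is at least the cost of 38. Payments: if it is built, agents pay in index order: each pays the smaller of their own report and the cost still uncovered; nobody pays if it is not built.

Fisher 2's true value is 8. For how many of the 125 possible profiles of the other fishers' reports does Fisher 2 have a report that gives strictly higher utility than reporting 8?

Others report (6, 6, 38): truth gives 0; report 6 gives 2 > 0. Violating.
Others report (6, 8, 18): truth gives 0; report 6 gives 2 > 0. Violating.
Others report (6, 8, 38): truth gives 0; report 6 gives 2 > 0. Violating.
Others report (6, 15, 15): truth gives 0; report 6 gives 2 > 0. Violating.
Others report (6, 6, 6): truth gives 0; no alternative beats it.
Others report (6, 6, 8): truth gives 0; no alternative beats it.
(Checking all 125 profiles: 77 have a profitable deviation, 48 do not.)

77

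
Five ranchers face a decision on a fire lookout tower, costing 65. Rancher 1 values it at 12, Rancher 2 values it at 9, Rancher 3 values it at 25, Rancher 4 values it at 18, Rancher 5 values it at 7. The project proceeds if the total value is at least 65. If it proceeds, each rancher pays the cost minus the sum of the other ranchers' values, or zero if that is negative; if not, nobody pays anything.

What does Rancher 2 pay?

Total value 71 ≥ cost 65, so the project is built.
The other ranchers' values sum to 62.
Cost minus that sum is 65 - 62 = 3.

3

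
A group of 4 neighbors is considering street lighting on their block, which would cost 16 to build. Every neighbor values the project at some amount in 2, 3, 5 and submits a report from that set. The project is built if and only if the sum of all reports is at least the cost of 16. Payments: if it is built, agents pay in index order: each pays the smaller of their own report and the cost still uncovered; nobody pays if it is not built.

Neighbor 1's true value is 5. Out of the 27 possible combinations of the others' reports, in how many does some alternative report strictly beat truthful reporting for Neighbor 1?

4

Others report (3, 5, 5): truth gives 0; report 3 gives 2 > 0. Violating.
Others report (5, 3, 5): truth gives 0; report 3 gives 2 > 0. Violating.
Others report (5, 5, 3): truth gives 0; report 3 gives 2 > 0. Violating.
Others report (5, 5, 5): truth gives 0; report 2 gives 3 > 0. Violating.
Others report (2, 2, 2): truth gives 0; no alternative beats it.
Others report (2, 2, 3): truth gives 0; no alternative beats it.
(Checking all 27 profiles: 4 have a profitable deviation, 23 do not.)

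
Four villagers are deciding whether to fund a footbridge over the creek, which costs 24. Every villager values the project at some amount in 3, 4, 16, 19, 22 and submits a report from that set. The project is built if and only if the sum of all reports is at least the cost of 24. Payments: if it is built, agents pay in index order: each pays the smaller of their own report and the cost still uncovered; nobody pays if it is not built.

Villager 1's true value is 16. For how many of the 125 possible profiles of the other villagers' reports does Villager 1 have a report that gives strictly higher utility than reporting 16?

117

Others report (3, 3, 16): truth gives 0; report 3 gives 13 > 0. Violating.
Others report (3, 3, 19): truth gives 0; report 3 gives 13 > 0. Violating.
Others report (3, 3, 22): truth gives 0; report 3 gives 13 > 0. Violating.
Others report (3, 4, 16): truth gives 0; report 3 gives 13 > 0. Violating.
Others report (3, 3, 3): truth gives 0; no alternative beats it.
Others report (3, 3, 4): truth gives 0; no alternative beats it.
(Checking all 125 profiles: 117 have a profitable deviation, 8 do not.)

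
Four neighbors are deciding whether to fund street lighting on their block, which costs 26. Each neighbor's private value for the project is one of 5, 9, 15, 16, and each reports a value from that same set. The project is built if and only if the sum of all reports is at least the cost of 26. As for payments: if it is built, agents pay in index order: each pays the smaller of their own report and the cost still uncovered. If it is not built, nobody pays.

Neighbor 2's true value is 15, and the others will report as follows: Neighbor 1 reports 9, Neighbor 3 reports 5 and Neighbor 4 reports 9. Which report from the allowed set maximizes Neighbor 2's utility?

Report 5: project built, pays 5, utility 15 - 5 = 10.
Report 9: project built, pays 9, utility 15 - 9 = 6.
Report 15: project built, pays 15, utility 15 - 15 = 0.
Report 16: project built, pays 16, utility 15 - 16 = -1.
The best choice is 5 with utility 10.

5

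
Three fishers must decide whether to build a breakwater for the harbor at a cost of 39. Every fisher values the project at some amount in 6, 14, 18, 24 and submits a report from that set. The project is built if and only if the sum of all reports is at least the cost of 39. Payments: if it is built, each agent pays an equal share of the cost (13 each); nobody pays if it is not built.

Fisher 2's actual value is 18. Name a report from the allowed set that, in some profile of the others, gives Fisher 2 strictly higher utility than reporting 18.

24

Suppose Fisher 1 reports 6 and Fisher 3 reports 14.
Report 18: project not built, utility 0.
Report 24: project built, pays 13, utility 18 - 13 = 5.
So reporting 24 beats truth here (5 > 0).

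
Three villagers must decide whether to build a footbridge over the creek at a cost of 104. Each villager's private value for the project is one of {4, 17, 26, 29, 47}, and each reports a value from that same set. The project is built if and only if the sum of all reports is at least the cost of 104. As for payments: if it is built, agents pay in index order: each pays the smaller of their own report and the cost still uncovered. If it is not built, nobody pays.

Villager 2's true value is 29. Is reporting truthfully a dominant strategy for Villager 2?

Consider the case where Villager 1 reports 47 and Villager 3 reports 47.
Truthful report 29: project built, pays 29, utility 29 - 29 = 0.
Report 17 instead: project built, pays 17, utility 29 - 17 = 12.
Since 12 > 0, reporting 17 is strictly better here, so truthful reporting is not dominant.

No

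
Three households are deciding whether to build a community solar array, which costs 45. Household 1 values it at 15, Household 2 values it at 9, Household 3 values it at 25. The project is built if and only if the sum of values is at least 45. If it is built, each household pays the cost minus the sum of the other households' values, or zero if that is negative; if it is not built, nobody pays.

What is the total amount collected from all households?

Total value 49 ≥ cost 45, so it is built.
Household 1: others sum to 34; max(0, 45 - 34) = 11.
Household 2: others sum to 40; max(0, 45 - 40) = 5.
Household 3: others sum to 24; max(0, 45 - 24) = 21.
Total collected = 11 + 5 + 21 = 37.

37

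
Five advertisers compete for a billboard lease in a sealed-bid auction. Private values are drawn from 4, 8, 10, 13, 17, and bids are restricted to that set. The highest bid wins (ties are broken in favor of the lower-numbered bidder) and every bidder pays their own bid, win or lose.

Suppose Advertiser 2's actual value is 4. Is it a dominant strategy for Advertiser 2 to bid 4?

Yes

Check each profile of the others' bids and compare truth against every alternative bid.
Others bid (4, 4, 4, 13): truth gives -4, best alternative gives -8.
Others bid (4, 4, 4, 17): truth gives -4, best alternative gives -8.
Others bid (4, 4, 8, 13): truth gives -4, best alternative gives -8.
Others bid (4, 4, 8, 17): truth gives -4, best alternative gives -8.
Others bid (4, 4, 10, 13): truth gives -4, best alternative gives -8.
Others bid (4, 4, 10, 17): truth gives -4, best alternative gives -8.
(Remaining 619 profiles checked similarly; truth is weakly best in each.)
In every case the truthful bid is at least as good as any alternative, so it is a dominant strategy.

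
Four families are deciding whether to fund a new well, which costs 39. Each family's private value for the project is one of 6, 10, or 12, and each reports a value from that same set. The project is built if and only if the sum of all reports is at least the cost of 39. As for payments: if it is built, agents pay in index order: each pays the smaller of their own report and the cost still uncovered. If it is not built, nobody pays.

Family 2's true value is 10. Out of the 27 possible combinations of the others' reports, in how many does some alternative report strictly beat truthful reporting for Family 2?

4

Others report (10, 12, 12): truth gives 0; report 6 gives 4 > 0. Violating.
Others report (12, 10, 12): truth gives 0; report 6 gives 4 > 0. Violating.
Others report (12, 12, 10): truth gives 0; report 6 gives 4 > 0. Violating.
Others report (12, 12, 12): truth gives 0; report 6 gives 4 > 0. Violating.
Others report (6, 6, 6): truth gives 0; no alternative beats it.
Others report (6, 6, 10): truth gives 0; no alternative beats it.
(Checking all 27 profiles: 4 have a profitable deviation, 23 do not.)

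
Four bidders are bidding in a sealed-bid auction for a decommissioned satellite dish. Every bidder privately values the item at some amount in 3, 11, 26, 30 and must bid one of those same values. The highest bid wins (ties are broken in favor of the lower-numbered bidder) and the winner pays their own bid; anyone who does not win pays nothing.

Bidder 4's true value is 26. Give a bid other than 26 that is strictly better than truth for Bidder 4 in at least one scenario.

Suppose Bidder 1 bids 3, Bidder 2 bids 3 and Bidder 3 bids 3.
Bid 26: wins, pays 26, utility 26 - 26 = 0.
Bid 11: wins, pays 11, utility 26 - 11 = 15.
So bidding 11 beats truth here (15 > 0).

11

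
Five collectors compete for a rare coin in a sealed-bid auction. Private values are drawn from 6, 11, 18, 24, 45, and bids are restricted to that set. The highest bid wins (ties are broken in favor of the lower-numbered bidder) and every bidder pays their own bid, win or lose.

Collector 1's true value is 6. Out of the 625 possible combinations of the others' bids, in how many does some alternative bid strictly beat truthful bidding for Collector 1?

15

Others bid (6, 6, 6, 11): truth gives -6; bid 11 gives -5 > -6. Violating.
Others bid (6, 6, 11, 6): truth gives -6; bid 11 gives -5 > -6. Violating.
Others bid (6, 6, 11, 11): truth gives -6; bid 11 gives -5 > -6. Violating.
Others bid (6, 11, 6, 6): truth gives -6; bid 11 gives -5 > -6. Violating.
Others bid (6, 6, 6, 6): truth gives 0; no alternative beats it.
Others bid (6, 6, 6, 18): truth gives -6; no alternative beats it.
(Checking all 625 profiles: 15 have a profitable deviation, 610 do not.)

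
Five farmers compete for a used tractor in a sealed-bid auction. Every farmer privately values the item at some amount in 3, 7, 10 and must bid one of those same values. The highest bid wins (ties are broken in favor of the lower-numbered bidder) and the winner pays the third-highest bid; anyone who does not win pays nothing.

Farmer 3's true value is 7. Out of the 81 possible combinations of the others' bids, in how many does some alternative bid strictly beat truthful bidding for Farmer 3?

Others bid (3, 3, 3, 10): truth gives 0; bid 10 gives 4 > 0. Violating.
Others bid (3, 3, 10, 3): truth gives 0; bid 10 gives 4 > 0. Violating.
Others bid (3, 7, 3, 3): truth gives 0; bid 10 gives 4 > 0. Violating.
Others bid (7, 3, 3, 3): truth gives 0; bid 10 gives 4 > 0. Violating.
Others bid (3, 3, 3, 3): truth gives 4; no alternative beats it.
Others bid (3, 3, 3, 7): truth gives 4; no alternative beats it.
(Checking all 81 profiles: 4 have a profitable deviation, 77 do not.)

4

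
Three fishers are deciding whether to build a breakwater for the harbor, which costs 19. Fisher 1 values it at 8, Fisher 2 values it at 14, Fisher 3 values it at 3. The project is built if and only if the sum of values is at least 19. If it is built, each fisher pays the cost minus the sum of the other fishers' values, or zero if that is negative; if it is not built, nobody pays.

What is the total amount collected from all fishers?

10

Total value 25 ≥ cost 19, so it is built.
Fisher 1: others sum to 17; max(0, 19 - 17) = 2.
Fisher 2: others sum to 11; max(0, 19 - 11) = 8.
Fisher 3: others sum to 22; max(0, 19 - 22) = 0.
Total collected = 2 + 8 + 0 = 10.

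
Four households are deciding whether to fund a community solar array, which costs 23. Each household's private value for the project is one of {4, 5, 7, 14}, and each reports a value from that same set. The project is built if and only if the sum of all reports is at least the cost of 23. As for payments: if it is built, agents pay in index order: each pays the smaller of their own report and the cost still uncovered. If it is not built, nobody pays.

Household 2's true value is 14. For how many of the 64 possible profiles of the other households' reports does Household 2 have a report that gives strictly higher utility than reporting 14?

53

Others report (4, 4, 14): truth gives 0; report 4 gives 10 > 0. Violating.
Others report (4, 5, 7): truth gives 0; report 7 gives 7 > 0. Violating.
Others report (4, 5, 14): truth gives 0; report 4 gives 10 > 0. Violating.
Others report (4, 7, 5): truth gives 0; report 7 gives 7 > 0. Violating.
Others report (4, 4, 4): truth gives 0; no alternative beats it.
Others report (4, 4, 5): truth gives 0; no alternative beats it.
(Checking all 64 profiles: 53 have a profitable deviation, 11 do not.)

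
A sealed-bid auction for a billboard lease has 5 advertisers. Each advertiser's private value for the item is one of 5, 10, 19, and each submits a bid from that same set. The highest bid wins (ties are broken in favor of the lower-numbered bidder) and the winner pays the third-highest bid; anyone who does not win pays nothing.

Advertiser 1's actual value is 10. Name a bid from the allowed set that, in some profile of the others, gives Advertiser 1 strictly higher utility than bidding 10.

19

Suppose Advertiser 2 bids 5, Advertiser 3 bids 5, Advertiser 4 bids 5 and Advertiser 5 bids 19.
Bid 10: loses, pays 0, utility 0.
Bid 19: wins, pays 5, utility 10 - 5 = 5.
So bidding 19 beats truth here (5 > 0).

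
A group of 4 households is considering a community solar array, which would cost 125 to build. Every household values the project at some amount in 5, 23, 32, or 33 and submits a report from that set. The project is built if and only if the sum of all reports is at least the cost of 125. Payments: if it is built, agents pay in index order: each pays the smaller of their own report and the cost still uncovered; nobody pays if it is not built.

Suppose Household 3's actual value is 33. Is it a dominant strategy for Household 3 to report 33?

No

Consider the case where Household 1 reports 32, Household 2 reports 32 and Household 4 reports 32.
Truthful report 33: project built, pays 33, utility 33 - 33 = 0.
Report 32 instead: project built, pays 32, utility 33 - 32 = 1.
Since 1 > 0, reporting 32 is strictly better here, so truthful reporting is not dominant.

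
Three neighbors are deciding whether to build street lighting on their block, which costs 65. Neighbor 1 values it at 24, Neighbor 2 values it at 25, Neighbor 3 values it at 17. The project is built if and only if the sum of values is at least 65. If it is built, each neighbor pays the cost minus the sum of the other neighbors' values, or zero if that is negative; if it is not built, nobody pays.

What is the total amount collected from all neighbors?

63

Total value 66 ≥ cost 65, so it is built.
Neighbor 1: others sum to 42; max(0, 65 - 42) = 23.
Neighbor 2: others sum to 41; max(0, 65 - 41) = 24.
Neighbor 3: others sum to 49; max(0, 65 - 49) = 16.
Total collected = 23 + 24 + 16 = 63.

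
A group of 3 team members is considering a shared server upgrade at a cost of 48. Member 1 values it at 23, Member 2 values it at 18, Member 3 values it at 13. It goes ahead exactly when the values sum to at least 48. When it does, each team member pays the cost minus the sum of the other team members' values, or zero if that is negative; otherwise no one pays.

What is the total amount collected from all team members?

36

Total value 54 ≥ cost 48, so it is built.
Member 1: others sum to 31; max(0, 48 - 31) = 17.
Member 2: others sum to 36; max(0, 48 - 36) = 12.
Member 3: others sum to 41; max(0, 48 - 41) = 7.
Total collected = 17 + 12 + 7 = 36.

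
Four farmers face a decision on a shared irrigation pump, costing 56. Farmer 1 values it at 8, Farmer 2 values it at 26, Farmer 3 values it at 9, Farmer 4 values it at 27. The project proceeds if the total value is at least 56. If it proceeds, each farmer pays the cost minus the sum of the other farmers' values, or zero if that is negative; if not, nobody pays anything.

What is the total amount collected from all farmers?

Total value 70 ≥ cost 56, so it is built.
Farmer 1: others sum to 62; max(0, 56 - 62) = 0.
Farmer 2: others sum to 44; max(0, 56 - 44) = 12.
Farmer 3: others sum to 61; max(0, 56 - 61) = 0.
Farmer 4: others sum to 43; max(0, 56 - 43) = 13.
Total collected = 0 + 12 + 0 + 13 = 25.

25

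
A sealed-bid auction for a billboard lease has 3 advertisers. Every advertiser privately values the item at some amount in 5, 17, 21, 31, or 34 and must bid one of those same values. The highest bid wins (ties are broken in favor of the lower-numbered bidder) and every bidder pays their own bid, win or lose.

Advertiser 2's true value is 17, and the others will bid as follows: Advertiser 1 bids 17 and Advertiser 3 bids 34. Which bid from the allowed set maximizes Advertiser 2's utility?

Bid 5: loses but pays 5, utility -5.
Bid 17: loses but pays 17, utility -17.
Bid 21: loses but pays 21, utility -21.
Bid 31: loses but pays 31, utility -31.
Bid 34: wins, pays 34, utility 17 - 34 = -17.
The best choice is 5 with utility -5.

5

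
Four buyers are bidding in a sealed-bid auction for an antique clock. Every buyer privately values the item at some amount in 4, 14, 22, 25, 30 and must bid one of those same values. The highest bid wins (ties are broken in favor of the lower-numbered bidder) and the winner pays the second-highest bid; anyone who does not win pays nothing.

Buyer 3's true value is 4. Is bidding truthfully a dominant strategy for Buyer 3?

Check each profile of the others' bids and compare truth against every alternative bid.
Others bid (4, 4, 14): truth gives 0, best alternative gives -10.
Others bid (4, 4, 4): truth gives 0, best alternative gives 0.
Others bid (4, 4, 22): truth gives 0, best alternative gives 0.
Others bid (4, 4, 25): truth gives 0, best alternative gives 0.
Others bid (4, 4, 30): truth gives 0, best alternative gives 0.
Others bid (4, 14, 4): truth gives 0, best alternative gives 0.
(Remaining 119 profiles checked similarly; truth is weakly best in each.)
In every case the truthful bid is at least as good as any alternative, so it is a dominant strategy.

Yes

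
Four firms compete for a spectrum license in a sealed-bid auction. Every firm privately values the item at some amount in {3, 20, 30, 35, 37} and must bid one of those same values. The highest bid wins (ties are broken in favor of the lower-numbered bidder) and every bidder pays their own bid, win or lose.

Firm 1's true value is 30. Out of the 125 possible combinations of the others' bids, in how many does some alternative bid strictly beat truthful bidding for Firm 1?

106

Others bid (3, 3, 3): truth gives 0; bid 3 gives 27 > 0. Violating.
Others bid (3, 3, 20): truth gives 0; bid 20 gives 10 > 0. Violating.
Others bid (3, 3, 35): truth gives -30; bid 3 gives -3 > -30. Violating.
Others bid (3, 3, 37): truth gives -30; bid 3 gives -3 > -30. Violating.
Others bid (3, 3, 30): truth gives 0; no alternative beats it.
Others bid (3, 20, 30): truth gives 0; no alternative beats it.
(Checking all 125 profiles: 106 have a profitable deviation, 19 do not.)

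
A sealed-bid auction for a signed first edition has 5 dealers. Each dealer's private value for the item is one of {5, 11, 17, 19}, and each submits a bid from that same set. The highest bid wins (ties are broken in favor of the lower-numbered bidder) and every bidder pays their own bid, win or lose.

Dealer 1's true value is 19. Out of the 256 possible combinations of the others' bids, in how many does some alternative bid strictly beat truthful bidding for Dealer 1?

Others bid (5, 5, 5, 5): truth gives 0; bid 5 gives 14 > 0. Violating.
Others bid (5, 5, 5, 11): truth gives 0; bid 11 gives 8 > 0. Violating.
Others bid (5, 5, 5, 17): truth gives 0; bid 17 gives 2 > 0. Violating.
Others bid (5, 5, 11, 5): truth gives 0; bid 11 gives 8 > 0. Violating.
Others bid (5, 5, 5, 19): truth gives 0; no alternative beats it.
Others bid (5, 5, 11, 19): truth gives 0; no alternative beats it.
(Checking all 256 profiles: 81 have a profitable deviation, 175 do not.)

81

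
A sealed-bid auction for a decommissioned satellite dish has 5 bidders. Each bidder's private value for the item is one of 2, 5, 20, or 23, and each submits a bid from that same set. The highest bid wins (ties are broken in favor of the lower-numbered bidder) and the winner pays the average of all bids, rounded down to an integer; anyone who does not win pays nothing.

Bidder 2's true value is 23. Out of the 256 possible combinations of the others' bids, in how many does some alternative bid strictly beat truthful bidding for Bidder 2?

Others bid (2, 2, 2, 2): truth gives 17; bid 5 gives 21 > 17. Violating.
Others bid (2, 2, 2, 5): truth gives 17; bid 5 gives 20 > 17. Violating.
Others bid (2, 2, 5, 2): truth gives 17; bid 5 gives 20 > 17. Violating.
Others bid (2, 2, 5, 5): truth gives 16; bid 5 gives 20 > 16. Violating.
Others bid (2, 2, 2, 20): truth gives 14; no alternative beats it.
Others bid (2, 2, 2, 23): truth gives 13; no alternative beats it.
(Checking all 256 profiles: 42 have a profitable deviation, 214 do not.)

42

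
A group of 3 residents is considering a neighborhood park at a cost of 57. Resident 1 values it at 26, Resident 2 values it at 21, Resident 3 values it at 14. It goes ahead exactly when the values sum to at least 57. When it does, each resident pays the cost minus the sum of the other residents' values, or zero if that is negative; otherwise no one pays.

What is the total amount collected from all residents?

Total value 61 ≥ cost 57, so it is built.
Resident 1: others sum to 35; max(0, 57 - 35) = 22.
Resident 2: others sum to 40; max(0, 57 - 40) = 17.
Resident 3: others sum to 47; max(0, 57 - 47) = 10.
Total collected = 22 + 17 + 10 = 49.

49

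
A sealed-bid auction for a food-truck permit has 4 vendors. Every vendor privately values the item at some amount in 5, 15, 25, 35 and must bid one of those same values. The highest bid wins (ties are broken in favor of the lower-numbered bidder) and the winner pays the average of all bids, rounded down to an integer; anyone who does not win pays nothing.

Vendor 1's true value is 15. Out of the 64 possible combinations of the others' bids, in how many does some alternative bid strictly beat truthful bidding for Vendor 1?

Others bid (5, 5, 5): truth gives 8; bid 5 gives 10 > 8. Violating.
Others bid (5, 5, 15): truth gives 5; no alternative beats it.
Others bid (5, 5, 25): truth gives 0; no alternative beats it.
(Checking all 64 profiles: 1 has a profitable deviation, 63 do not.)

1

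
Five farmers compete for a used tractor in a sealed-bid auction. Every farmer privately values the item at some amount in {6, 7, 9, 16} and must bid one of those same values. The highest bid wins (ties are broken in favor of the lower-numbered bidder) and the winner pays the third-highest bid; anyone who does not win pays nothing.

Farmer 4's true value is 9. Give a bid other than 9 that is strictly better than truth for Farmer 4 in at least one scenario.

Suppose Farmer 1 bids 6, Farmer 2 bids 6, Farmer 3 bids 6 and Farmer 5 bids 16.
Bid 9: loses, pays 0, utility 0.
Bid 16: wins, pays 6, utility 9 - 6 = 3.
So bidding 16 beats truth here (3 > 0).

16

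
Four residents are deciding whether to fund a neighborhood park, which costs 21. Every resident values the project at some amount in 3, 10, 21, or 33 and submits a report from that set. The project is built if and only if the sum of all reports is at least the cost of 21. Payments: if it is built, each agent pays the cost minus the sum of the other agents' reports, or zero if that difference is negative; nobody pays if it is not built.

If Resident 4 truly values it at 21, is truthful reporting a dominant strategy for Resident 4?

Yes

Check each profile of the others' reports and compare truth against every alternative report.
Others report (3, 3, 21): truth gives 21, best alternative gives 21.
Others report (3, 3, 33): truth gives 21, best alternative gives 21.
Others report (3, 10, 10): truth gives 21, best alternative gives 21.
Others report (3, 10, 21): truth gives 21, best alternative gives 21.
Others report (3, 10, 33): truth gives 21, best alternative gives 21.
Others report (3, 21, 3): truth gives 21, best alternative gives 21.
(Remaining 58 profiles checked similarly; truth is weakly best in each.)
In every case the truthful report is at least as good as any alternative, so it is a dominant strategy.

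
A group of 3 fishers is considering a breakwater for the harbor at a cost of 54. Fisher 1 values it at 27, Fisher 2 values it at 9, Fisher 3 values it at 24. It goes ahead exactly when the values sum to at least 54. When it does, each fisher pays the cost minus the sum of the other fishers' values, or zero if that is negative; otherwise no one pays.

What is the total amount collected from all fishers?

42

Total value 60 ≥ cost 54, so it is built.
Fisher 1: others sum to 33; max(0, 54 - 33) = 21.
Fisher 2: others sum to 51; max(0, 54 - 51) = 3.
Fisher 3: others sum to 36; max(0, 54 - 36) = 18.
Total collected = 21 + 3 + 18 = 42.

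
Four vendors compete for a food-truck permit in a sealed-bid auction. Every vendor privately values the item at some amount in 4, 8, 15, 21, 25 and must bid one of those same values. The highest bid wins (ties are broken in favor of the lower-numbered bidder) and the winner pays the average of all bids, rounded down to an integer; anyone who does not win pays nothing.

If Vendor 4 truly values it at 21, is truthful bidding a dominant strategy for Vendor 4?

No

Consider the case where Vendor 1 bids 4, Vendor 2 bids 4 and Vendor 3 bids 4.
Truthful bid 21: wins, pays 8, utility 21 - 8 = 13.
Bid 8 instead: wins, pays 5, utility 21 - 5 = 16.
Since 16 > 13, bidding 8 is strictly better here, so truthful bidding is not dominant.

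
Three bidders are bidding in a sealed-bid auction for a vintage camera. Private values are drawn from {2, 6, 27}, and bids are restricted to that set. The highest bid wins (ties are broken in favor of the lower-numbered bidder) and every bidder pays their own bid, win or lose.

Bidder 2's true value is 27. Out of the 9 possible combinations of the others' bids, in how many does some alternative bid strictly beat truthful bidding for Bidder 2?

5

Others bid (2, 2): truth gives 0; bid 6 gives 21 > 0. Violating.
Others bid (2, 6): truth gives 0; bid 6 gives 21 > 0. Violating.
Others bid (27, 2): truth gives -27; bid 2 gives -2 > -27. Violating.
Others bid (27, 6): truth gives -27; bid 2 gives -2 > -27. Violating.
Others bid (2, 27): truth gives 0; no alternative beats it.
Others bid (6, 2): truth gives 0; no alternative beats it.
(Checking all 9 profiles: 5 have a profitable deviation, 4 do not.)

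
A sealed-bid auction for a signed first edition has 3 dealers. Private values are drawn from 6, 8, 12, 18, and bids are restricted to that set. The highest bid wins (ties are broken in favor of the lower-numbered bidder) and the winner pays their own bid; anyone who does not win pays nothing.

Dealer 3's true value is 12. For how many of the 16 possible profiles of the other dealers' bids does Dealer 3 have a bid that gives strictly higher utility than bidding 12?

1

Others bid (6, 6): truth gives 0; bid 8 gives 4 > 0. Violating.
Others bid (6, 8): truth gives 0; no alternative beats it.
Others bid (6, 12): truth gives 0; no alternative beats it.
(Checking all 16 profiles: 1 has a profitable deviation, 15 do not.)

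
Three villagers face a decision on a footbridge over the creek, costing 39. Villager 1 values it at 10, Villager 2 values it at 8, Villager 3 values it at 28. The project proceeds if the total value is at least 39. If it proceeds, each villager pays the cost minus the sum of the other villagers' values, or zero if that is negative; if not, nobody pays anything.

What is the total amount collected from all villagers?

25

Total value 46 ≥ cost 39, so it is built.
Villager 1: others sum to 36; max(0, 39 - 36) = 3.
Villager 2: others sum to 38; max(0, 39 - 38) = 1.
Villager 3: others sum to 18; max(0, 39 - 18) = 21.
Total collected = 3 + 1 + 21 = 25.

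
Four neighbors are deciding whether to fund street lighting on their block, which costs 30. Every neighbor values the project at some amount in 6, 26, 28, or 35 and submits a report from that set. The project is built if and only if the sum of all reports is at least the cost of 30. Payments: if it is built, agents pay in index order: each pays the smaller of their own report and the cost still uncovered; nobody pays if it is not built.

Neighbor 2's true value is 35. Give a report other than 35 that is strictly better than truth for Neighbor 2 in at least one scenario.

Suppose Neighbor 1 reports 6, Neighbor 3 reports 6 and Neighbor 4 reports 26.
Report 35: project built, pays 24, utility 35 - 24 = 11.
Report 6: project built, pays 6, utility 35 - 6 = 29.
So reporting 6 beats truth here (29 > 11).

6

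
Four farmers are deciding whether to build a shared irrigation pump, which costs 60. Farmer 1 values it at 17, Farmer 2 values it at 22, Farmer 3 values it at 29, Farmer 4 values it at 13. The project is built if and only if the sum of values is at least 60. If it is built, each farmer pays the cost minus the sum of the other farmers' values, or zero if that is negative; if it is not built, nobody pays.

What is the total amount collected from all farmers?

Total value 81 ≥ cost 60, so it is built.
Farmer 1: others sum to 64; max(0, 60 - 64) = 0.
Farmer 2: others sum to 59; max(0, 60 - 59) = 1.
Farmer 3: others sum to 52; max(0, 60 - 52) = 8.
Farmer 4: others sum to 68; max(0, 60 - 68) = 0.
Total collected = 0 + 1 + 8 + 0 = 9.

9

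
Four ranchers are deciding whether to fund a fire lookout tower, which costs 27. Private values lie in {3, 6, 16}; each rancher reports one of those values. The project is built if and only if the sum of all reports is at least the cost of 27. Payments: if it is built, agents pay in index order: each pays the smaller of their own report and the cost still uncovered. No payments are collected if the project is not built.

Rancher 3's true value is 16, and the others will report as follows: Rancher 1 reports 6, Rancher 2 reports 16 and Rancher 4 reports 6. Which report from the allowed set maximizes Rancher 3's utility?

3

Report 3: project built, pays 3, utility 16 - 3 = 13.
Report 6: project built, pays 5, utility 16 - 5 = 11.
Report 16: project built, pays 5, utility 16 - 5 = 11.
The best choice is 3 with utility 13.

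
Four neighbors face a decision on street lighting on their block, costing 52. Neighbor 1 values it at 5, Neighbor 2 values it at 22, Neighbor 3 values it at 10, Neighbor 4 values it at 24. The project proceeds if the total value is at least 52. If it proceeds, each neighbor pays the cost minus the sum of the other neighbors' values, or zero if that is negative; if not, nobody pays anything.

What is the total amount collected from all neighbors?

Total value 61 ≥ cost 52, so it is built.
Neighbor 1: others sum to 56; max(0, 52 - 56) = 0.
Neighbor 2: others sum to 39; max(0, 52 - 39) = 13.
Neighbor 3: others sum to 51; max(0, 52 - 51) = 1.
Neighbor 4: others sum to 37; max(0, 52 - 37) = 15.
Total collected = 0 + 13 + 1 + 15 = 29.

29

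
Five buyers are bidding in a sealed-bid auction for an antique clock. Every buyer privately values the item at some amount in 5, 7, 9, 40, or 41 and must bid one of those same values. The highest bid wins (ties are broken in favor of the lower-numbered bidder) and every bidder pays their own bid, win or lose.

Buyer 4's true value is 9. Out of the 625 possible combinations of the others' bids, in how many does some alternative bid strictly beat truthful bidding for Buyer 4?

603

Others bid (5, 5, 5, 5): truth gives 0; bid 7 gives 2 > 0. Violating.
Others bid (5, 5, 5, 7): truth gives 0; bid 7 gives 2 > 0. Violating.
Others bid (5, 5, 5, 40): truth gives -9; bid 5 gives -5 > -9. Violating.
Others bid (5, 5, 5, 41): truth gives -9; bid 5 gives -5 > -9. Violating.
Others bid (5, 5, 5, 9): truth gives 0; no alternative beats it.
Others bid (5, 5, 7, 5): truth gives 0; no alternative beats it.
(Checking all 625 profiles: 603 have a profitable deviation, 22 do not.)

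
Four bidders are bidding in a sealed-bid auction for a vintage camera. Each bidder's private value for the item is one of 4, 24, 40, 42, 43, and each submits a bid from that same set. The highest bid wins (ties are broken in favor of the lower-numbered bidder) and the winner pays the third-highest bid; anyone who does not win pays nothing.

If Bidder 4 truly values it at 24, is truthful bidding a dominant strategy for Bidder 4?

Consider the case where Bidder 1 bids 4, Bidder 2 bids 4 and Bidder 3 bids 24.
Truthful bid 24: loses, pays 0, utility 0.
Bid 40 instead: wins, pays 4, utility 24 - 4 = 20.
Since 20 > 0, bidding 40 is strictly better here, so truthful bidding is not dominant.

No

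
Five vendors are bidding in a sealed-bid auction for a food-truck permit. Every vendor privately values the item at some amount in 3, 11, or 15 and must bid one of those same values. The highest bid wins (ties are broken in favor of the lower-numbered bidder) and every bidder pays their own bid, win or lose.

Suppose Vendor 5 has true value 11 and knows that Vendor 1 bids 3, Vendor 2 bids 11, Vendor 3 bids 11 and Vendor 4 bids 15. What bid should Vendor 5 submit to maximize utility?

3

Bid 3: loses but pays 3, utility -3.
Bid 11: loses but pays 11, utility -11.
Bid 15: loses but pays 15, utility -15.
The best choice is 3 with utility -3.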